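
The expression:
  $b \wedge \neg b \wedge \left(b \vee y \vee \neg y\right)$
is never true.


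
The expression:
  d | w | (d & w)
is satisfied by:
  {d: True, w: True}
  {d: True, w: False}
  {w: True, d: False}


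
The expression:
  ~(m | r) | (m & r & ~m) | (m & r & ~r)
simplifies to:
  ~m & ~r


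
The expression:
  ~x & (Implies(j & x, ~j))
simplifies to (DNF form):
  ~x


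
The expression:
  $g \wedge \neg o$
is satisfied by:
  {g: True, o: False}


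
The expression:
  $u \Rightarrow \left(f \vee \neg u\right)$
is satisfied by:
  {f: True, u: False}
  {u: False, f: False}
  {u: True, f: True}


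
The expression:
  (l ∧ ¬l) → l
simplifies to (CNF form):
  True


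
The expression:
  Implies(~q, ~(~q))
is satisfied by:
  {q: True}


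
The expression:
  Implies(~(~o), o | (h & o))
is always true.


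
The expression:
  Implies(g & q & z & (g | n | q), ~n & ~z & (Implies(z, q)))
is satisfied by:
  {g: False, q: False, z: False}
  {z: True, g: False, q: False}
  {q: True, g: False, z: False}
  {z: True, q: True, g: False}
  {g: True, z: False, q: False}
  {z: True, g: True, q: False}
  {q: True, g: True, z: False}


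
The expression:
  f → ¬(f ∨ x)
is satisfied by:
  {f: False}


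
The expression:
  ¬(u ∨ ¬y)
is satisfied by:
  {y: True, u: False}


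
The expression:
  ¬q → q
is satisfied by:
  {q: True}


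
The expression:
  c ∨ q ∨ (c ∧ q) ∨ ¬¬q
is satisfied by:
  {q: True, c: True}
  {q: True, c: False}
  {c: True, q: False}


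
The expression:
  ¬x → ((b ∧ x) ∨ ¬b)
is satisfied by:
  {x: True, b: False}
  {b: False, x: False}
  {b: True, x: True}


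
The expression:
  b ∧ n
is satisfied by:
  {b: True, n: True}


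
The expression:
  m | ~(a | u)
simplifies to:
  m | (~a & ~u)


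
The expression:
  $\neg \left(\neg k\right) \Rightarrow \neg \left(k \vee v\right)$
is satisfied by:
  {k: False}


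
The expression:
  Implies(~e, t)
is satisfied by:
  {t: True, e: True}
  {t: True, e: False}
  {e: True, t: False}


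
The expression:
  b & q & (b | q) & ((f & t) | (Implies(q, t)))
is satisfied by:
  {t: True, b: True, q: True}


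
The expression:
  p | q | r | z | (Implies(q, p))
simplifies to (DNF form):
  True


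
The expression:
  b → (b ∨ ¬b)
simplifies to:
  True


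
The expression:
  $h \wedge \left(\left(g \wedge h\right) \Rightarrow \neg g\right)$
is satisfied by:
  {h: True, g: False}


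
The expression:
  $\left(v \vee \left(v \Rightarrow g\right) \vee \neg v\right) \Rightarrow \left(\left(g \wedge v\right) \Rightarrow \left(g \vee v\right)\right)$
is always true.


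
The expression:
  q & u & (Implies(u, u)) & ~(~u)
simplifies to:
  q & u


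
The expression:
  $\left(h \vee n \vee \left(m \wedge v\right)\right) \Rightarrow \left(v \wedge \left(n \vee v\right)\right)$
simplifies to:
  $v \vee \left(\neg h \wedge \neg n\right)$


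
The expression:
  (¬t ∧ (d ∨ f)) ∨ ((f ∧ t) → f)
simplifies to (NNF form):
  True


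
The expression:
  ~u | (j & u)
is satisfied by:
  {j: True, u: False}
  {u: False, j: False}
  {u: True, j: True}


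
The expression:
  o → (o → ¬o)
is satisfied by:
  {o: False}


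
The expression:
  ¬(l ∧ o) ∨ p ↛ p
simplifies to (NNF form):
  ¬l ∨ ¬o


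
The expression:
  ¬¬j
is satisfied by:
  {j: True}


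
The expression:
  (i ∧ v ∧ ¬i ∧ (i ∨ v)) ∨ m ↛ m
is never true.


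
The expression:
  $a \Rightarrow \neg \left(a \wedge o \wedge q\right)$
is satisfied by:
  {o: False, q: False, a: False}
  {a: True, o: False, q: False}
  {q: True, o: False, a: False}
  {a: True, q: True, o: False}
  {o: True, a: False, q: False}
  {a: True, o: True, q: False}
  {q: True, o: True, a: False}


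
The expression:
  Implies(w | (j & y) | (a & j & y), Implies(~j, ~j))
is always true.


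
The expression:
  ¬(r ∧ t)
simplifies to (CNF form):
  ¬r ∨ ¬t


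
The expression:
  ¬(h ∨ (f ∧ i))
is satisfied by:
  {h: False, i: False, f: False}
  {f: True, h: False, i: False}
  {i: True, h: False, f: False}


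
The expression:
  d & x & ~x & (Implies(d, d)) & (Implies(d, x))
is never true.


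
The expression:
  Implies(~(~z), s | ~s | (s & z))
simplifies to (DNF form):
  True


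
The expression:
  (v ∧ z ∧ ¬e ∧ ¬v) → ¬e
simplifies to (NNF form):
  True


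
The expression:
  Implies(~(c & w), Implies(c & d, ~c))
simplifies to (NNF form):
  w | ~c | ~d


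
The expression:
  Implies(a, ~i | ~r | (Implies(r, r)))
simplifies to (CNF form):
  True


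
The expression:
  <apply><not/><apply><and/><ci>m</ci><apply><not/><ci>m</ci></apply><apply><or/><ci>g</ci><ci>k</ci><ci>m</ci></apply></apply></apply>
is always true.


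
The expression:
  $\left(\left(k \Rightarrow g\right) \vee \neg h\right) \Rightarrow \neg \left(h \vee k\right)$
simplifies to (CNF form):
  $\left(h \vee \neg k\right) \wedge \left(k \vee \neg h\right) \wedge \left(\neg g \vee \neg k\right)$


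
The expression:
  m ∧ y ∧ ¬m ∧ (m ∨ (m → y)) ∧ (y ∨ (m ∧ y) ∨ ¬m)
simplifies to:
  False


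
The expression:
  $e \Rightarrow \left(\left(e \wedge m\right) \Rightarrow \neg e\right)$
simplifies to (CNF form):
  $\neg e \vee \neg m$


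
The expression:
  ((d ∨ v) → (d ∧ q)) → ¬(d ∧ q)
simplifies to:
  ¬d ∨ ¬q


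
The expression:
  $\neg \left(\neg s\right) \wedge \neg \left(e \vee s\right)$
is never true.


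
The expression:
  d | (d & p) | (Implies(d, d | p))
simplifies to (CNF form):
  True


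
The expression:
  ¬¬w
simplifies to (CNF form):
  w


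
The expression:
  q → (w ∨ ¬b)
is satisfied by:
  {w: True, q: False, b: False}
  {w: False, q: False, b: False}
  {b: True, w: True, q: False}
  {b: True, w: False, q: False}
  {q: True, w: True, b: False}
  {q: True, w: False, b: False}
  {q: True, b: True, w: True}


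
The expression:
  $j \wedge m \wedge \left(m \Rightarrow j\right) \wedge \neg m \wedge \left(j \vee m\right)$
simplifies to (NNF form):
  $\text{False}$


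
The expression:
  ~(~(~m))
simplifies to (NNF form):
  ~m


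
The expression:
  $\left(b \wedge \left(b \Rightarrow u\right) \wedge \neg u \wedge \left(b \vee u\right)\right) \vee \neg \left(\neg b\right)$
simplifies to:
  $b$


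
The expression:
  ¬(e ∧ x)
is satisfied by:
  {e: False, x: False}
  {x: True, e: False}
  {e: True, x: False}


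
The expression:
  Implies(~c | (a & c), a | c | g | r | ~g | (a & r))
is always true.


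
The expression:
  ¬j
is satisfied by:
  {j: False}


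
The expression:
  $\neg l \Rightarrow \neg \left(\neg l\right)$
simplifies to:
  $l$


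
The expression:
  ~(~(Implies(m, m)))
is always true.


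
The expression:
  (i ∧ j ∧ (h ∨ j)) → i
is always true.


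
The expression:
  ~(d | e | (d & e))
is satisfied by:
  {d: False, e: False}


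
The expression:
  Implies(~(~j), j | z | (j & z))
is always true.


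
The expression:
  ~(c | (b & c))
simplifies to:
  ~c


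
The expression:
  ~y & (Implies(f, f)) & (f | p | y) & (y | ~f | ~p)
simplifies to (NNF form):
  ~y & (f | p) & (~f | ~p)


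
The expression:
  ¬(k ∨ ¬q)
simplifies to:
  q ∧ ¬k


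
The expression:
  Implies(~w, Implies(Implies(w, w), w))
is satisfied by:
  {w: True}


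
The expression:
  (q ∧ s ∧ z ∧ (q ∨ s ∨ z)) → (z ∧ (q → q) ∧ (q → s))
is always true.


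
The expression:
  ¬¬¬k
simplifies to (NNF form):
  ¬k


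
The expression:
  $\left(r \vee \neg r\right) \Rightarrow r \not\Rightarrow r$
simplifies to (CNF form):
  $\text{False}$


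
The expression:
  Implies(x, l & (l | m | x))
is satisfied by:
  {l: True, x: False}
  {x: False, l: False}
  {x: True, l: True}


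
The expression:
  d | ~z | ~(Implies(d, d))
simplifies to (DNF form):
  d | ~z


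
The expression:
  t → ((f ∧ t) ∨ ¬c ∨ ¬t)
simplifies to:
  f ∨ ¬c ∨ ¬t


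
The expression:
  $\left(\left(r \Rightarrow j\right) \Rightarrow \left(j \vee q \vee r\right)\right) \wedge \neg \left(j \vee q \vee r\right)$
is never true.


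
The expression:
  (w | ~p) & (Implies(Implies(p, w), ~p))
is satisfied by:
  {p: False}


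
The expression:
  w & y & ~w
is never true.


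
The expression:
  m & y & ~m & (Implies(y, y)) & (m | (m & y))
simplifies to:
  False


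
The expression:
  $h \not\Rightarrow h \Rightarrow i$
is always true.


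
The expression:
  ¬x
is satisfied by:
  {x: False}


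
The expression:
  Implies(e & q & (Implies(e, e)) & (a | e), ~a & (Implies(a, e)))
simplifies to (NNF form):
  ~a | ~e | ~q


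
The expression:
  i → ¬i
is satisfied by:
  {i: False}


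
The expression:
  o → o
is always true.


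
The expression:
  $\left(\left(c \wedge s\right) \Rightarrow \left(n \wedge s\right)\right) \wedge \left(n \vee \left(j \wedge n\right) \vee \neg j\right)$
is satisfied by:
  {n: True, c: False, s: False, j: False}
  {n: True, s: True, c: False, j: False}
  {n: True, c: True, s: False, j: False}
  {n: True, s: True, c: True, j: False}
  {j: True, n: True, c: False, s: False}
  {j: True, n: True, s: True, c: False}
  {j: True, n: True, c: True, s: False}
  {j: True, n: True, s: True, c: True}
  {j: False, c: False, s: False, n: False}
  {s: True, j: False, c: False, n: False}
  {c: True, j: False, s: False, n: False}


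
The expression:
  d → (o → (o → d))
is always true.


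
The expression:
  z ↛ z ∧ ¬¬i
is never true.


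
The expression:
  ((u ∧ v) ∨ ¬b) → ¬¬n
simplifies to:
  n ∨ (b ∧ ¬u) ∨ (b ∧ ¬v)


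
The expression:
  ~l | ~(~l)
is always true.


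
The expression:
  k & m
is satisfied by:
  {m: True, k: True}


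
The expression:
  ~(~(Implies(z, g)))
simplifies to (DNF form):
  g | ~z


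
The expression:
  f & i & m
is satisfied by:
  {i: True, m: True, f: True}


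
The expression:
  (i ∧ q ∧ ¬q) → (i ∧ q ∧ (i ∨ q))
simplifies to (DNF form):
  True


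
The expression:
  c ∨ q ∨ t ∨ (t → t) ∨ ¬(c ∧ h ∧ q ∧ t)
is always true.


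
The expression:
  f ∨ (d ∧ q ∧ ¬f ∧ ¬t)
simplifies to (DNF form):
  f ∨ (d ∧ q ∧ ¬t)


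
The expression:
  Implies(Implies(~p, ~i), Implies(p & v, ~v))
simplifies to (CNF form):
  ~p | ~v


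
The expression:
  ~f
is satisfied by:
  {f: False}


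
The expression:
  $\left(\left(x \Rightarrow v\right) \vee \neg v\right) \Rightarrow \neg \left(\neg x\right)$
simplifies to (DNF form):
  $x$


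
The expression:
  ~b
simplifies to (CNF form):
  ~b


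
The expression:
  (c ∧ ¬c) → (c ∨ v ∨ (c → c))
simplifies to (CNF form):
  True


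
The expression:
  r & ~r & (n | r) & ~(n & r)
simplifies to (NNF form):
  False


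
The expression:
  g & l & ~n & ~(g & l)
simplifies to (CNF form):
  False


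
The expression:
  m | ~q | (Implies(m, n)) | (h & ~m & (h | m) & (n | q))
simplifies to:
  True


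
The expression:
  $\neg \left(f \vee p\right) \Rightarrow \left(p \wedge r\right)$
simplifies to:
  $f \vee p$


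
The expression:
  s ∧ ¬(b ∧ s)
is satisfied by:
  {s: True, b: False}


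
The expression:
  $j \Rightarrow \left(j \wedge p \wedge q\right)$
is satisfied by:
  {q: True, p: True, j: False}
  {q: True, p: False, j: False}
  {p: True, q: False, j: False}
  {q: False, p: False, j: False}
  {j: True, q: True, p: True}


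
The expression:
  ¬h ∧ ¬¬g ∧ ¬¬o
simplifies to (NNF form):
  g ∧ o ∧ ¬h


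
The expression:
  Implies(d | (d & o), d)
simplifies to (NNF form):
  True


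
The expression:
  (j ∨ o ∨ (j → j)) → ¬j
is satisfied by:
  {j: False}


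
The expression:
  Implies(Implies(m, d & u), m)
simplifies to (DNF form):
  m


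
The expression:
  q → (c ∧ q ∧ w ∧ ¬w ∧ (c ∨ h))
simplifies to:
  ¬q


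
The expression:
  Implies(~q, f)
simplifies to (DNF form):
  f | q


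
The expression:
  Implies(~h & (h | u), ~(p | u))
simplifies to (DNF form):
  h | ~u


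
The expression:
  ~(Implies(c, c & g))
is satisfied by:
  {c: True, g: False}


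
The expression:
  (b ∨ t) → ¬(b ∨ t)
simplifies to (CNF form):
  ¬b ∧ ¬t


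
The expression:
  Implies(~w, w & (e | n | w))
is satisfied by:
  {w: True}


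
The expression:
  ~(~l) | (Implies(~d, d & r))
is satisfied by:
  {d: True, l: True}
  {d: True, l: False}
  {l: True, d: False}


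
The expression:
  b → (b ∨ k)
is always true.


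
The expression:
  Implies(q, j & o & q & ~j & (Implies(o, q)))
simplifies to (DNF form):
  ~q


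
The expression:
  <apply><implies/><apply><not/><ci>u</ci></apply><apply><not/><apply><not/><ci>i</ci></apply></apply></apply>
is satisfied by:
  {i: True, u: True}
  {i: True, u: False}
  {u: True, i: False}


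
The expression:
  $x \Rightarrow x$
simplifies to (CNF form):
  $\text{True}$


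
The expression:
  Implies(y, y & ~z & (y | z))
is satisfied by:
  {z: False, y: False}
  {y: True, z: False}
  {z: True, y: False}


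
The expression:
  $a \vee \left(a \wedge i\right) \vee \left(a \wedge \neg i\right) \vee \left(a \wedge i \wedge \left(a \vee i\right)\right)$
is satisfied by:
  {a: True}


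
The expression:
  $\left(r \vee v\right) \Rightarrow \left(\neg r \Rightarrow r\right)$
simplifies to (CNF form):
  $r \vee \neg v$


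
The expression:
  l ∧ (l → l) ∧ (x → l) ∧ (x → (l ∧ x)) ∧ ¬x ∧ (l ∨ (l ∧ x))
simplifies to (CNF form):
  l ∧ ¬x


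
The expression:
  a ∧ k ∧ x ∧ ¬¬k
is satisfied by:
  {a: True, x: True, k: True}


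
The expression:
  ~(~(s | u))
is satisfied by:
  {u: True, s: True}
  {u: True, s: False}
  {s: True, u: False}


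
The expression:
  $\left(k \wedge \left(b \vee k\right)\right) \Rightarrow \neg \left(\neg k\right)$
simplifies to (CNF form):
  $\text{True}$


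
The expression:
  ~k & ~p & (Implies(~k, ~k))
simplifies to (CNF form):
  ~k & ~p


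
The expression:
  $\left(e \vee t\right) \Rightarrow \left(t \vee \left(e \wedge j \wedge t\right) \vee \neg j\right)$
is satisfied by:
  {t: True, e: False, j: False}
  {e: False, j: False, t: False}
  {j: True, t: True, e: False}
  {j: True, e: False, t: False}
  {t: True, e: True, j: False}
  {e: True, t: False, j: False}
  {j: True, e: True, t: True}


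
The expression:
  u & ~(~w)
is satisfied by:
  {u: True, w: True}


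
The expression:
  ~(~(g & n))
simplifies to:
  g & n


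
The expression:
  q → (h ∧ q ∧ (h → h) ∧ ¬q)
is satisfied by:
  {q: False}


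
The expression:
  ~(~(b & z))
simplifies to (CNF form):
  b & z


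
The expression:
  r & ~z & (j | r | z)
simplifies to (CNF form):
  r & ~z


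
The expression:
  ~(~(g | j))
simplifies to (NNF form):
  g | j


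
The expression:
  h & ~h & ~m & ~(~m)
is never true.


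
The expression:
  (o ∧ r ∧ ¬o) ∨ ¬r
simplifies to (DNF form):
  ¬r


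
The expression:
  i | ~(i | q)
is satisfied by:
  {i: True, q: False}
  {q: False, i: False}
  {q: True, i: True}


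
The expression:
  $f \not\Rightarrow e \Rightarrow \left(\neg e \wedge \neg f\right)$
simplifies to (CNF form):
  $e \vee \neg f$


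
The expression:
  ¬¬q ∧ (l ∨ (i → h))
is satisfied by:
  {l: True, h: True, q: True, i: False}
  {l: True, q: True, h: False, i: False}
  {h: True, q: True, l: False, i: False}
  {q: True, l: False, h: False, i: False}
  {i: True, l: True, q: True, h: True}
  {i: True, l: True, q: True, h: False}
  {i: True, q: True, h: True, l: False}


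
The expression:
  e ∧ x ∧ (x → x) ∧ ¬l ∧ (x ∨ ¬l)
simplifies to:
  e ∧ x ∧ ¬l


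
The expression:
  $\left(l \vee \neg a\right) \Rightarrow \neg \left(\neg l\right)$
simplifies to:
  $a \vee l$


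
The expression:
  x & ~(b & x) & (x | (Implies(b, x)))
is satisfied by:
  {x: True, b: False}


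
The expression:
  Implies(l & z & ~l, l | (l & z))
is always true.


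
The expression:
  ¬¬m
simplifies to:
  m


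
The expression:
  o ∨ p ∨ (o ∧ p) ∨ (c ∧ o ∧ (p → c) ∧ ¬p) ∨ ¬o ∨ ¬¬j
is always true.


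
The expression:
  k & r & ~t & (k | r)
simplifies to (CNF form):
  k & r & ~t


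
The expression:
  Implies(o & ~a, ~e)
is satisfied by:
  {a: True, e: False, o: False}
  {e: False, o: False, a: False}
  {a: True, o: True, e: False}
  {o: True, e: False, a: False}
  {a: True, e: True, o: False}
  {e: True, a: False, o: False}
  {a: True, o: True, e: True}


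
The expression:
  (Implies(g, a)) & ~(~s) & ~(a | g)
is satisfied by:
  {s: True, g: False, a: False}


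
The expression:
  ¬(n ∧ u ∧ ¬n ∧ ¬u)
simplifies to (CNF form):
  True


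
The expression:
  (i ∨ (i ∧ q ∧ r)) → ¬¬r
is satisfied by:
  {r: True, i: False}
  {i: False, r: False}
  {i: True, r: True}


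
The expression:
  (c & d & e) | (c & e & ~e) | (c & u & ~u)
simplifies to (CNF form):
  c & d & e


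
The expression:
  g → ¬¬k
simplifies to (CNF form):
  k ∨ ¬g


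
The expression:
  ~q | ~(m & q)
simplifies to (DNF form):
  ~m | ~q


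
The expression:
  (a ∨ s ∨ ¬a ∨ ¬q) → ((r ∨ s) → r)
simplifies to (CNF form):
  r ∨ ¬s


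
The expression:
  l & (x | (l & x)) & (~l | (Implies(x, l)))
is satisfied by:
  {x: True, l: True}


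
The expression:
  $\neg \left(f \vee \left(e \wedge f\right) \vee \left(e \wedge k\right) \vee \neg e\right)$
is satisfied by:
  {e: True, f: False, k: False}


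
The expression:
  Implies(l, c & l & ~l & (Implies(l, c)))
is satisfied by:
  {l: False}


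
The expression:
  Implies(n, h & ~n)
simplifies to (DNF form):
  ~n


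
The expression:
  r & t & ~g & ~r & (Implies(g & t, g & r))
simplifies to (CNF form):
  False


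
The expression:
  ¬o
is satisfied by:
  {o: False}


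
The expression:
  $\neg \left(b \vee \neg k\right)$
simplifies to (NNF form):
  $k \wedge \neg b$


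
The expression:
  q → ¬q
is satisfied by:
  {q: False}


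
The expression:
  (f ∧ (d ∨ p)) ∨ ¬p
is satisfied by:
  {f: True, p: False}
  {p: False, f: False}
  {p: True, f: True}


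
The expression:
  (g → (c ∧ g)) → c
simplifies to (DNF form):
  c ∨ g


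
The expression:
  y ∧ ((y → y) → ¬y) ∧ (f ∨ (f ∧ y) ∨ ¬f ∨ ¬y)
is never true.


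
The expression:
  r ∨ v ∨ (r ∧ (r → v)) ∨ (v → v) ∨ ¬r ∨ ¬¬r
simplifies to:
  True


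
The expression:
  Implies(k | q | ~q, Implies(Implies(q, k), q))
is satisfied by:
  {q: True}


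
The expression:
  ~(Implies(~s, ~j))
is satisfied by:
  {j: True, s: False}


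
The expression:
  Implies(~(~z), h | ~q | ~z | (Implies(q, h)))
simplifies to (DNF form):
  h | ~q | ~z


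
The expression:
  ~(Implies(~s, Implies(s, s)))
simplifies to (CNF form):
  False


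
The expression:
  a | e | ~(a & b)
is always true.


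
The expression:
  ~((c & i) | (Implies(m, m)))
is never true.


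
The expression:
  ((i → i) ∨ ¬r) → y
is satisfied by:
  {y: True}


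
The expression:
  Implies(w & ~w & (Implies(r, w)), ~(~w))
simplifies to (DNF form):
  True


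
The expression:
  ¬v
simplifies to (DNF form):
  ¬v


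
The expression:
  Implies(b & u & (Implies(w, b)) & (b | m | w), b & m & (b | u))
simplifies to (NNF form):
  m | ~b | ~u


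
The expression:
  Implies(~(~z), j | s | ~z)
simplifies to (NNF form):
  j | s | ~z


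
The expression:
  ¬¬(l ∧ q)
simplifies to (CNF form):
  l ∧ q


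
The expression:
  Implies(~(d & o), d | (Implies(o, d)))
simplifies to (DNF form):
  d | ~o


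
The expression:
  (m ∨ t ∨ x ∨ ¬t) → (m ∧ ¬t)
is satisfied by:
  {m: True, t: False}


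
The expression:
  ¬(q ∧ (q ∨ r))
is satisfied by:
  {q: False}


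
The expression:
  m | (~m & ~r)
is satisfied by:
  {m: True, r: False}
  {r: False, m: False}
  {r: True, m: True}


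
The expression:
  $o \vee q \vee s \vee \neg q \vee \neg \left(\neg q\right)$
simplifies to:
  $\text{True}$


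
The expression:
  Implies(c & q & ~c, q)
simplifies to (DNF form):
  True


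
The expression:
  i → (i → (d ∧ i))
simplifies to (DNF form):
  d ∨ ¬i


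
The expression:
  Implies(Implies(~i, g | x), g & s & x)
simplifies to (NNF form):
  (g | ~i) & (g | ~x) & (s | ~x) & (x | ~g)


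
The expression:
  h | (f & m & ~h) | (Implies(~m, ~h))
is always true.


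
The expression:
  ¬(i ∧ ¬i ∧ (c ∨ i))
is always true.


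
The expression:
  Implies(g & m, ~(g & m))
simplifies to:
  ~g | ~m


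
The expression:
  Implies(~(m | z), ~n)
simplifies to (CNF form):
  m | z | ~n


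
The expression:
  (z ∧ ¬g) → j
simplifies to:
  g ∨ j ∨ ¬z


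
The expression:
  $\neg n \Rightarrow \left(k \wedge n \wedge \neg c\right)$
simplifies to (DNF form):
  $n$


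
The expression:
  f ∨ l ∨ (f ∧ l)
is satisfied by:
  {l: True, f: True}
  {l: True, f: False}
  {f: True, l: False}


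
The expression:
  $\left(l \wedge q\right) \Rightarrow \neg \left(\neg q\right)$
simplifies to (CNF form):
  $\text{True}$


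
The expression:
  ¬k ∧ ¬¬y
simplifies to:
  y ∧ ¬k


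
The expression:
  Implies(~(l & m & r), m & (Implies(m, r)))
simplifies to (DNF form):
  m & r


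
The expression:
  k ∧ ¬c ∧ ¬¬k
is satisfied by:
  {k: True, c: False}


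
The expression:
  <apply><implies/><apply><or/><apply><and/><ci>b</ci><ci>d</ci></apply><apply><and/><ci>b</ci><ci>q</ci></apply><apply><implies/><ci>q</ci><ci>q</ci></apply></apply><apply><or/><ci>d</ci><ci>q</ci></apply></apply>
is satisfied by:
  {d: True, q: True}
  {d: True, q: False}
  {q: True, d: False}


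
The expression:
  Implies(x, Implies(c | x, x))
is always true.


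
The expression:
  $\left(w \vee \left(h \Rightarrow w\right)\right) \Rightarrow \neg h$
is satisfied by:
  {w: False, h: False}
  {h: True, w: False}
  {w: True, h: False}


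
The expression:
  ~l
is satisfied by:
  {l: False}


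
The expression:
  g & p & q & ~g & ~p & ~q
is never true.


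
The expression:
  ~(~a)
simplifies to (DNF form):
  a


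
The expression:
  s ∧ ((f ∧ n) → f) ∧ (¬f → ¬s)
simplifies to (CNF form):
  f ∧ s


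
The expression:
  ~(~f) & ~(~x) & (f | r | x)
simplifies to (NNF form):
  f & x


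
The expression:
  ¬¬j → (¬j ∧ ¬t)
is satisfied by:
  {j: False}


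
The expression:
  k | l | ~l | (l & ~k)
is always true.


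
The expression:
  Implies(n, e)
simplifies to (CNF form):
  e | ~n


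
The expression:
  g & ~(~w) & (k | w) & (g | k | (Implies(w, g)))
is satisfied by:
  {w: True, g: True}


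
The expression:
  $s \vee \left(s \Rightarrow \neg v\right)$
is always true.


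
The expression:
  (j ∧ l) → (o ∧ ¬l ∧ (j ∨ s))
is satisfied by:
  {l: False, j: False}
  {j: True, l: False}
  {l: True, j: False}


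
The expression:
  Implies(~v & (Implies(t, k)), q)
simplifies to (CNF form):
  (q | t | v) & (q | v | ~k)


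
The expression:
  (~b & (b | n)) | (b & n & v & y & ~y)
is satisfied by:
  {n: True, b: False}


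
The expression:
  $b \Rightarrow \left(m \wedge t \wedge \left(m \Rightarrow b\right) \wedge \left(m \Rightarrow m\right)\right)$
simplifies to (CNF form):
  $\left(m \vee \neg b\right) \wedge \left(t \vee \neg b\right)$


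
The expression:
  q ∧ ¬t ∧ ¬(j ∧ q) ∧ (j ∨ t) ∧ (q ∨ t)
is never true.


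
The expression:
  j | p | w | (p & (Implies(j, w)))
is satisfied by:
  {p: True, w: True, j: True}
  {p: True, w: True, j: False}
  {p: True, j: True, w: False}
  {p: True, j: False, w: False}
  {w: True, j: True, p: False}
  {w: True, j: False, p: False}
  {j: True, w: False, p: False}


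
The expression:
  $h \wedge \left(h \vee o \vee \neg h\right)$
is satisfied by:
  {h: True}


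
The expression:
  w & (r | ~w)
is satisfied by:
  {r: True, w: True}


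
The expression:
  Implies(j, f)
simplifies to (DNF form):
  f | ~j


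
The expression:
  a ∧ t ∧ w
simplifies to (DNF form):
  a ∧ t ∧ w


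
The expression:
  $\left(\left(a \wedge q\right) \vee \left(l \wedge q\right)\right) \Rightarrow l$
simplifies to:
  $l \vee \neg a \vee \neg q$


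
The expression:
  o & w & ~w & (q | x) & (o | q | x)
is never true.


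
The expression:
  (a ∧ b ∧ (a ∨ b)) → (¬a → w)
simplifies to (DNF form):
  True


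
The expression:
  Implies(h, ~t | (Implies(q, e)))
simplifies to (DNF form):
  e | ~h | ~q | ~t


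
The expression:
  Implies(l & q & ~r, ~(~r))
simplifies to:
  r | ~l | ~q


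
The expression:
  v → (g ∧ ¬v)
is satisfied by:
  {v: False}


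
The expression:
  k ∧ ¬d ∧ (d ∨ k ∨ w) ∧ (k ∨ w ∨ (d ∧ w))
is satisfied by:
  {k: True, d: False}


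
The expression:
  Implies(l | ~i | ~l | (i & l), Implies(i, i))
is always true.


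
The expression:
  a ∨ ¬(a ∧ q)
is always true.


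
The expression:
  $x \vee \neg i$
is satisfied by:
  {x: True, i: False}
  {i: False, x: False}
  {i: True, x: True}


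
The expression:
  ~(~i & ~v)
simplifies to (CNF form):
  i | v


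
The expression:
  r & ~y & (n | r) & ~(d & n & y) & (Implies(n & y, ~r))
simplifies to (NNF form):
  r & ~y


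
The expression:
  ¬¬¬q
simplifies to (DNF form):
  ¬q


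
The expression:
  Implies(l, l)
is always true.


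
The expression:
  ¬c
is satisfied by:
  {c: False}


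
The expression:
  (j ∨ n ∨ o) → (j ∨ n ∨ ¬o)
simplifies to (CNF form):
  j ∨ n ∨ ¬o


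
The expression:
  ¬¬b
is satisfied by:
  {b: True}


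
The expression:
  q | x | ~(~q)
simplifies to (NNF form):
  q | x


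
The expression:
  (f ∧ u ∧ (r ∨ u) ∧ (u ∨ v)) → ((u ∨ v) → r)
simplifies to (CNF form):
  r ∨ ¬f ∨ ¬u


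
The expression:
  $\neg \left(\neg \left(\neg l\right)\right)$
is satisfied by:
  {l: False}


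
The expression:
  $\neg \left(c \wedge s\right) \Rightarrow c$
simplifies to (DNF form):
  $c$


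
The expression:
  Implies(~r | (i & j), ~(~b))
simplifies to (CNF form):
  (b | r) & (b | r | ~i) & (b | r | ~j) & (b | ~i | ~j)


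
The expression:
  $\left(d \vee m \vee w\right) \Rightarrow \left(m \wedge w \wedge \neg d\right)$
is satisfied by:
  {d: False, w: False, m: False}
  {m: True, w: True, d: False}


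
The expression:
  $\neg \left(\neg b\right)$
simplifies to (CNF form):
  $b$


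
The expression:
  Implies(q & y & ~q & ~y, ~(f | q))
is always true.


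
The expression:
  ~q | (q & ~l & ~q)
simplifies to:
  ~q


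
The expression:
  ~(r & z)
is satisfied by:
  {z: False, r: False}
  {r: True, z: False}
  {z: True, r: False}


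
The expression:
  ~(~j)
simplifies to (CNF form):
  j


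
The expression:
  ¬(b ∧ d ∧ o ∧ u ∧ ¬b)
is always true.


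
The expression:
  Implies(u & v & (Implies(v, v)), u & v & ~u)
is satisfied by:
  {u: False, v: False}
  {v: True, u: False}
  {u: True, v: False}


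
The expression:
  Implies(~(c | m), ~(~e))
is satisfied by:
  {c: True, m: True, e: True}
  {c: True, m: True, e: False}
  {c: True, e: True, m: False}
  {c: True, e: False, m: False}
  {m: True, e: True, c: False}
  {m: True, e: False, c: False}
  {e: True, m: False, c: False}


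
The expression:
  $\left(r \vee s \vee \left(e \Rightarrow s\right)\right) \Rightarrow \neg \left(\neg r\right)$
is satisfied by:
  {r: True, e: True, s: False}
  {r: True, s: False, e: False}
  {r: True, e: True, s: True}
  {r: True, s: True, e: False}
  {e: True, s: False, r: False}


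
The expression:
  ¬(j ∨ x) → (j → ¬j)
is always true.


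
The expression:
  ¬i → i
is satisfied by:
  {i: True}


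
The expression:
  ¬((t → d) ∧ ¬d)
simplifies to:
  d ∨ t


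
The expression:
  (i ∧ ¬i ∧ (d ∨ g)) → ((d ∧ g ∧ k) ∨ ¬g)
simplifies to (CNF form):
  True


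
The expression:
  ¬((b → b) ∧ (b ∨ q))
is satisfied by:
  {q: False, b: False}


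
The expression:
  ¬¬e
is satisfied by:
  {e: True}


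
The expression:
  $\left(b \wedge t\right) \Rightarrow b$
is always true.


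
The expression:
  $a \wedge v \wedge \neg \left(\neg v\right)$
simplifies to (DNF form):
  $a \wedge v$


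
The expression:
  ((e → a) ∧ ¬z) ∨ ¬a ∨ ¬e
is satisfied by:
  {e: False, z: False, a: False}
  {a: True, e: False, z: False}
  {z: True, e: False, a: False}
  {a: True, z: True, e: False}
  {e: True, a: False, z: False}
  {a: True, e: True, z: False}
  {z: True, e: True, a: False}


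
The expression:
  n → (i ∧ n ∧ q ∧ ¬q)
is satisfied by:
  {n: False}


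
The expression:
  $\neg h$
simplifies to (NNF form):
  $\neg h$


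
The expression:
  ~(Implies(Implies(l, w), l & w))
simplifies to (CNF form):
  ~l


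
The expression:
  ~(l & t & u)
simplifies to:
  ~l | ~t | ~u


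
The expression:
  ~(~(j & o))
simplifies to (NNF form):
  j & o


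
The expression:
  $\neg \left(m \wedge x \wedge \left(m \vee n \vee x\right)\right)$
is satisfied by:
  {m: False, x: False}
  {x: True, m: False}
  {m: True, x: False}


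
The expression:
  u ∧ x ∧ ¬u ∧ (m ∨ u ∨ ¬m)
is never true.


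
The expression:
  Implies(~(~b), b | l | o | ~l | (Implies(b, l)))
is always true.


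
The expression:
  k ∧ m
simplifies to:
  k ∧ m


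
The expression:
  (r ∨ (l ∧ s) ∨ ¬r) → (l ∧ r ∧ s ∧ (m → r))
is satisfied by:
  {r: True, s: True, l: True}


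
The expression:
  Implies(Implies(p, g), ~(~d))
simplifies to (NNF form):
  d | (p & ~g)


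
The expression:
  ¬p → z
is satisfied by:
  {z: True, p: True}
  {z: True, p: False}
  {p: True, z: False}


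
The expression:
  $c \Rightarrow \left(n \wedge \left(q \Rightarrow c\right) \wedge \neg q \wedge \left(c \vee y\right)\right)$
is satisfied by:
  {n: True, c: False, q: False}
  {n: False, c: False, q: False}
  {q: True, n: True, c: False}
  {q: True, n: False, c: False}
  {c: True, n: True, q: False}


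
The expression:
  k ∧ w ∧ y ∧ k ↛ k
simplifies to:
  False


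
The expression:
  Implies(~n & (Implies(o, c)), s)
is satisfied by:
  {n: True, s: True, o: True, c: False}
  {n: True, s: True, o: False, c: False}
  {n: True, s: True, c: True, o: True}
  {n: True, s: True, c: True, o: False}
  {n: True, o: True, c: False, s: False}
  {n: True, o: False, c: False, s: False}
  {n: True, c: True, o: True, s: False}
  {n: True, c: True, o: False, s: False}
  {s: True, o: True, c: False, n: False}
  {s: True, o: False, c: False, n: False}
  {s: True, c: True, o: True, n: False}
  {s: True, c: True, o: False, n: False}
  {o: True, s: False, c: False, n: False}


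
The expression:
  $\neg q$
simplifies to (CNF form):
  $\neg q$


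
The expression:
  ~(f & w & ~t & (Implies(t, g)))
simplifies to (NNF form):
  t | ~f | ~w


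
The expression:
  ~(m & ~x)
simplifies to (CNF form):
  x | ~m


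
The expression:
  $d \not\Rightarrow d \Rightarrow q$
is always true.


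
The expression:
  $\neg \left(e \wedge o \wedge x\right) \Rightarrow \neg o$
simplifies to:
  $\left(e \wedge x\right) \vee \neg o$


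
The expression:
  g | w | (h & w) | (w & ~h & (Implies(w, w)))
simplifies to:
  g | w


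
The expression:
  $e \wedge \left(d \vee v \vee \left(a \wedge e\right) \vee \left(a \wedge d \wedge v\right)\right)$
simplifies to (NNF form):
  $e \wedge \left(a \vee d \vee v\right)$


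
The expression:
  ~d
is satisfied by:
  {d: False}


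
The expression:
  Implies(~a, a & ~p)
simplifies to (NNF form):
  a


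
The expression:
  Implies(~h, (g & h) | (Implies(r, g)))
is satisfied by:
  {g: True, h: True, r: False}
  {g: True, h: False, r: False}
  {h: True, g: False, r: False}
  {g: False, h: False, r: False}
  {r: True, g: True, h: True}
  {r: True, g: True, h: False}
  {r: True, h: True, g: False}


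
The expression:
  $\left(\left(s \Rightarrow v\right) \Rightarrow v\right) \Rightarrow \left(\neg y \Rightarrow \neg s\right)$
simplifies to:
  $y \vee \neg s$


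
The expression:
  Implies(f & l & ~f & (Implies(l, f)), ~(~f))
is always true.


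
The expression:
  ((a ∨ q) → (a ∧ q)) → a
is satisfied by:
  {a: True, q: True}
  {a: True, q: False}
  {q: True, a: False}


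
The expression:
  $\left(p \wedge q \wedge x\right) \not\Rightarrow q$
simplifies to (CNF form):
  $\text{False}$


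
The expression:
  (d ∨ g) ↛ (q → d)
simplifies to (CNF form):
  g ∧ q ∧ ¬d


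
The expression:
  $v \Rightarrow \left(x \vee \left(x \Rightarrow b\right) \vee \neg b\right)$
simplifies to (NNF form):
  $\text{True}$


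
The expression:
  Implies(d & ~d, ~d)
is always true.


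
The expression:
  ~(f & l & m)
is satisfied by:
  {l: False, m: False, f: False}
  {f: True, l: False, m: False}
  {m: True, l: False, f: False}
  {f: True, m: True, l: False}
  {l: True, f: False, m: False}
  {f: True, l: True, m: False}
  {m: True, l: True, f: False}


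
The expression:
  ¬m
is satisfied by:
  {m: False}


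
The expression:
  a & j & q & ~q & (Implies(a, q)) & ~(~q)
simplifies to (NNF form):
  False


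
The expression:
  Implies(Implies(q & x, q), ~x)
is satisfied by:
  {x: False}


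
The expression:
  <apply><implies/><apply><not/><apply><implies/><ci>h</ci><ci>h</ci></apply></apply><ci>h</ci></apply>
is always true.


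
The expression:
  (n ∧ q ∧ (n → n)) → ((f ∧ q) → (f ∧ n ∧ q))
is always true.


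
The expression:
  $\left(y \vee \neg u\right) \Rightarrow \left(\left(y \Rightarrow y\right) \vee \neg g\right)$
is always true.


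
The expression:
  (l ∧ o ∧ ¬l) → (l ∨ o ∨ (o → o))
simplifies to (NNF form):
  True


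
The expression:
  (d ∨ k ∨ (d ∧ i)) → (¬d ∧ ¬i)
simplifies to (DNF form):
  (¬d ∧ ¬i) ∨ (¬d ∧ ¬k)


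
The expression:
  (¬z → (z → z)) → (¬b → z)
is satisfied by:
  {b: True, z: True}
  {b: True, z: False}
  {z: True, b: False}


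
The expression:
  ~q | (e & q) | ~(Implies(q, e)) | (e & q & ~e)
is always true.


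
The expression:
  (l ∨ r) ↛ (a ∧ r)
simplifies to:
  (l ∧ ¬r) ∨ (r ∧ ¬a)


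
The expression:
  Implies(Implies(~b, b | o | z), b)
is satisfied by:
  {b: True, z: False, o: False}
  {b: True, o: True, z: False}
  {b: True, z: True, o: False}
  {b: True, o: True, z: True}
  {o: False, z: False, b: False}


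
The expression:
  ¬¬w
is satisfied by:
  {w: True}


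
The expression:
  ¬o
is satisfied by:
  {o: False}


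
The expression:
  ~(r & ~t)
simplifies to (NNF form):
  t | ~r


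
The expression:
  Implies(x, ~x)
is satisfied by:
  {x: False}


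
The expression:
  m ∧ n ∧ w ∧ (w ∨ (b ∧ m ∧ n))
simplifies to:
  m ∧ n ∧ w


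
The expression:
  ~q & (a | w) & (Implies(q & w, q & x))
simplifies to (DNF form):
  (a & ~q) | (w & ~q)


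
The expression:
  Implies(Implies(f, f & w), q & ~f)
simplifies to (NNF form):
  (f & ~w) | (q & ~f)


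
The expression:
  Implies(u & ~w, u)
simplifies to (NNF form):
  True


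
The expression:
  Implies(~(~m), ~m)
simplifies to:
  ~m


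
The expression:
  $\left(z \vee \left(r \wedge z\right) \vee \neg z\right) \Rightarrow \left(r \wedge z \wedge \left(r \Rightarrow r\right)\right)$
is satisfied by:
  {r: True, z: True}


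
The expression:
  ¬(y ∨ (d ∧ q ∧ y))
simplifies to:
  ¬y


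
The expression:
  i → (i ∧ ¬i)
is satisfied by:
  {i: False}


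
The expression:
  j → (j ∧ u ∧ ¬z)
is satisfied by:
  {u: True, z: False, j: False}
  {z: False, j: False, u: False}
  {u: True, z: True, j: False}
  {z: True, u: False, j: False}
  {j: True, u: True, z: False}


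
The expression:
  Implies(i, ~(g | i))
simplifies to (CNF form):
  ~i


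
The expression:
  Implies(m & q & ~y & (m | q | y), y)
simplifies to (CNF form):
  y | ~m | ~q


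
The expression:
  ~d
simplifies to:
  ~d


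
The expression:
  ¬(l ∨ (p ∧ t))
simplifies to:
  ¬l ∧ (¬p ∨ ¬t)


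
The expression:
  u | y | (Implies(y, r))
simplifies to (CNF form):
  True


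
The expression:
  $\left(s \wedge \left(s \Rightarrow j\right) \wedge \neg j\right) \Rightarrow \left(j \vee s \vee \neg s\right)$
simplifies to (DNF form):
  $\text{True}$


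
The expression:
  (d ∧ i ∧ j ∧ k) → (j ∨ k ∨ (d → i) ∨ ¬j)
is always true.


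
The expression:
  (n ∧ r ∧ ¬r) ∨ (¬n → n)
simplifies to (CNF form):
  n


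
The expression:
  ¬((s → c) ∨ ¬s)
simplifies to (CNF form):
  s ∧ ¬c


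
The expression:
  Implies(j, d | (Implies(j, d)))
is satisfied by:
  {d: True, j: False}
  {j: False, d: False}
  {j: True, d: True}


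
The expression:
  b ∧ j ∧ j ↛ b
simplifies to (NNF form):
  False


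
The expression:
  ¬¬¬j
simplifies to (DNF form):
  ¬j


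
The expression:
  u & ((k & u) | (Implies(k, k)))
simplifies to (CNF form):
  u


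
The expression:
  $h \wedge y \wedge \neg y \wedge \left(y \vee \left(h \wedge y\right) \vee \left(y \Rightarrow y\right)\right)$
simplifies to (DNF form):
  $\text{False}$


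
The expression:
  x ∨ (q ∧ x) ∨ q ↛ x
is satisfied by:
  {x: True, q: True}
  {x: True, q: False}
  {q: True, x: False}


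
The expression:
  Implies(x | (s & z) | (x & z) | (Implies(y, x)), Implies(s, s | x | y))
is always true.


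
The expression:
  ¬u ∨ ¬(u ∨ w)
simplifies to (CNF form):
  ¬u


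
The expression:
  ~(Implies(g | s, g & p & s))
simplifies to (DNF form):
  (g & ~s) | (s & ~g) | (s & ~p)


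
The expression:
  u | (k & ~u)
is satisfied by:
  {k: True, u: True}
  {k: True, u: False}
  {u: True, k: False}


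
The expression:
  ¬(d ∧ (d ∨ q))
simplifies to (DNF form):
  ¬d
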